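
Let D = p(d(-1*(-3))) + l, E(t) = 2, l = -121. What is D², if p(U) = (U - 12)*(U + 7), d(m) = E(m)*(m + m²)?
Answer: 63001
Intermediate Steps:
d(m) = 2*m + 2*m² (d(m) = 2*(m + m²) = 2*m + 2*m²)
p(U) = (-12 + U)*(7 + U)
D = 251 (D = (-84 + (2*(-1*(-3))*(1 - 1*(-3)))² - 10*(-1*(-3))*(1 - 1*(-3))) - 121 = (-84 + (2*3*(1 + 3))² - 10*3*(1 + 3)) - 121 = (-84 + (2*3*4)² - 10*3*4) - 121 = (-84 + 24² - 5*24) - 121 = (-84 + 576 - 120) - 121 = 372 - 121 = 251)
D² = 251² = 63001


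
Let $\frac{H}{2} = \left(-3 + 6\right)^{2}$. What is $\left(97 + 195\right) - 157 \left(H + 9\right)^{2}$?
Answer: $-114161$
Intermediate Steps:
$H = 18$ ($H = 2 \left(-3 + 6\right)^{2} = 2 \cdot 3^{2} = 2 \cdot 9 = 18$)
$\left(97 + 195\right) - 157 \left(H + 9\right)^{2} = \left(97 + 195\right) - 157 \left(18 + 9\right)^{2} = 292 - 157 \cdot 27^{2} = 292 - 114453 = -114161$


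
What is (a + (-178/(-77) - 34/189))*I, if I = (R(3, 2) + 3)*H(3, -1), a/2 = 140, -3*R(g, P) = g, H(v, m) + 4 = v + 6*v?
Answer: 19942768/2079 ≈ 9592.5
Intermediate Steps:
H(v, m) = -4 + 7*v (H(v, m) = -4 + (v + 6*v) = -4 + 7*v)
R(g, P) = -g/3
a = 280 (a = 2*140 = 280)
I = 34 (I = (-⅓*3 + 3)*(-4 + 7*3) = (-1 + 3)*(-4 + 21) = 2*17 = 34)
(a + (-178/(-77) - 34/189))*I = (280 + (-178/(-77) - 34/189))*34 = (280 + (-178*(-1/77) - 34*1/189))*34 = (280 + (178/77 - 34/189))*34 = (280 + 4432/2079)*34 = (586552/2079)*34 = 19942768/2079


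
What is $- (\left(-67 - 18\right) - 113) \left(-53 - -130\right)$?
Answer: $15246$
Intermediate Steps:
$- (\left(-67 - 18\right) - 113) \left(-53 - -130\right) = - (-85 - 113) \left(-53 + 130\right) = \left(-1\right) \left(-198\right) 77 = 198 \cdot 77 = 15246$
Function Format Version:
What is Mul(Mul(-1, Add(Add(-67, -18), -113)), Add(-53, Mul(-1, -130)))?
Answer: 15246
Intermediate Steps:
Mul(Mul(-1, Add(Add(-67, -18), -113)), Add(-53, Mul(-1, -130))) = Mul(Mul(-1, Add(-85, -113)), Add(-53, 130)) = Mul(Mul(-1, -198), 77) = Mul(198, 77) = 15246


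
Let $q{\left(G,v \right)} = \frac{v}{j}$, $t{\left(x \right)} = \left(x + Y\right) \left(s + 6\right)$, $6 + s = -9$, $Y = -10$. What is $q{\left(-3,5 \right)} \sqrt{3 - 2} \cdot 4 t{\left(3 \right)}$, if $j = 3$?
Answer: $420$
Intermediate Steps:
$s = -15$ ($s = -6 - 9 = -15$)
$t{\left(x \right)} = 90 - 9 x$ ($t{\left(x \right)} = \left(x - 10\right) \left(-15 + 6\right) = \left(-10 + x\right) \left(-9\right) = 90 - 9 x$)
$q{\left(G,v \right)} = \frac{v}{3}$
$q{\left(-3,5 \right)} \sqrt{3 - 2} \cdot 4 t{\left(3 \right)} = \frac{1}{3} \cdot 5 \sqrt{3 - 2} \cdot 4 \left(90 - 27\right) = \frac{5 \sqrt{1}}{3} \cdot 4 \left(90 - 27\right) = \frac{5}{3} \cdot 1 \cdot 4 \cdot 63 = \frac{5}{3} \cdot 4 \cdot 63 = \frac{20}{3} \cdot 63 = 420$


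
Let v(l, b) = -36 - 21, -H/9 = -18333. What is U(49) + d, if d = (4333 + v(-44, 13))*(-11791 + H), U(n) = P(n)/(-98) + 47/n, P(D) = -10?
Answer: 32100333996/49 ≈ 6.5511e+8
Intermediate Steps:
H = 164997 (H = -9*(-18333) = 164997)
v(l, b) = -57
U(n) = 5/49 + 47/n (U(n) = -10/(-98) + 47/n = -10*(-1/98) + 47/n = 5/49 + 47/n)
d = 655108856 (d = (4333 - 57)*(-11791 + 164997) = 4276*153206 = 655108856)
U(49) + d = (5/49 + 47/49) + 655108856 = 52/49 + 655108856 = 32100333996/49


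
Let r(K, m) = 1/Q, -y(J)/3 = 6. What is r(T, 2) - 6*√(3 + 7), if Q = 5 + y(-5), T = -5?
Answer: -1/13 - 6*√10 ≈ -19.051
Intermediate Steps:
y(J) = -18 (y(J) = -3*6 = -18)
Q = -13 (Q = 5 - 18 = -13)
r(K, m) = -1/13 (r(K, m) = 1/(-13) = -1/13)
r(T, 2) - 6*√(3 + 7) = -1/13 - 6*√(3 + 7) = -1/13 - 6*√10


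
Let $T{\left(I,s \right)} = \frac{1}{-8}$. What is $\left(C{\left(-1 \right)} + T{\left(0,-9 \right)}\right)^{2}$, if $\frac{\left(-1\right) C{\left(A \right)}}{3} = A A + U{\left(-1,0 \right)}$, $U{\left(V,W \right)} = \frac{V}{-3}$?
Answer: $\frac{1089}{64} \approx 17.016$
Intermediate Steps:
$U{\left(V,W \right)} = - \frac{V}{3}$ ($U{\left(V,W \right)} = V \left(- \frac{1}{3}\right) = - \frac{V}{3}$)
$C{\left(A \right)} = -1 - 3 A^{2}$ ($C{\left(A \right)} = - 3 \left(A A - - \frac{1}{3}\right) = - 3 \left(A^{2} + \frac{1}{3}\right) = - 3 \left(\frac{1}{3} + A^{2}\right) = -1 - 3 A^{2}$)
$T{\left(I,s \right)} = - \frac{1}{8}$
$\left(C{\left(-1 \right)} + T{\left(0,-9 \right)}\right)^{2} = \left(\left(-1 - 3 \left(-1\right)^{2}\right) - \frac{1}{8}\right)^{2} = \left(\left(-1 - 3\right) - \frac{1}{8}\right)^{2} = \left(-4 - \frac{1}{8}\right)^{2} = \left(- \frac{33}{8}\right)^{2} = \frac{1089}{64}$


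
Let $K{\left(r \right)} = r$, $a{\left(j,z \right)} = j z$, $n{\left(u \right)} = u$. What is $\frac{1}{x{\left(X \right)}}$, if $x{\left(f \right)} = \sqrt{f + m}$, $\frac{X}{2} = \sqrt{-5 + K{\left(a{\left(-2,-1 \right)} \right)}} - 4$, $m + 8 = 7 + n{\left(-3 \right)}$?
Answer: $\frac{\sqrt{2}}{2 \sqrt{-6 + i \sqrt{3}}} \approx 0.03963 - 0.28017 i$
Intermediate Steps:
$m = -4$ ($m = -8 + \left(7 - 3\right) = -8 + 4 = -4$)
$X = -8 + 2 i \sqrt{3}$ ($X = 2 \left(\sqrt{-5 - -2} - 4\right) = 2 \left(\sqrt{-5 + 2} - 4\right) = 2 \left(\sqrt{-3} - 4\right) = 2 \left(i \sqrt{3} - 4\right) = 2 \left(-4 + i \sqrt{3}\right) = -8 + 2 i \sqrt{3} \approx -8.0 + 3.4641 i$)
$x{\left(f \right)} = \sqrt{-4 + f}$ ($x{\left(f \right)} = \sqrt{f - 4} = \sqrt{-4 + f}$)
$\frac{1}{x{\left(X \right)}} = \frac{1}{\sqrt{-4 - \left(8 - 2 i \sqrt{3}\right)}} = \frac{1}{\sqrt{-12 + 2 i \sqrt{3}}}$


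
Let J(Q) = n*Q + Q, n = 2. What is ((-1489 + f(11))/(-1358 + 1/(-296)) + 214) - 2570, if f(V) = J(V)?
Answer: -946607988/401969 ≈ -2354.9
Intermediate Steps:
J(Q) = 3*Q (J(Q) = 2*Q + Q = 3*Q)
f(V) = 3*V
((-1489 + f(11))/(-1358 + 1/(-296)) + 214) - 2570 = ((-1489 + 3*11)/(-1358 + 1/(-296)) + 214) - 2570 = ((-1489 + 33)/(-1358 - 1/296) + 214) - 2570 = (-1456/(-401969/296) + 214) - 2570 = (-1456*(-296/401969) + 214) - 2570 = (430976/401969 + 214) - 2570 = 86452342/401969 - 2570 = -946607988/401969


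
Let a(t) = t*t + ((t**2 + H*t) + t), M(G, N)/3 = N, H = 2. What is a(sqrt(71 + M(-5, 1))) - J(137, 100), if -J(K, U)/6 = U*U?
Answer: 60148 + 3*sqrt(74) ≈ 60174.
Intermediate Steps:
M(G, N) = 3*N
J(K, U) = -6*U**2 (J(K, U) = -6*U*U = -6*U**2)
a(t) = 2*t**2 + 3*t (a(t) = t*t + ((t**2 + 2*t) + t) = t**2 + (t**2 + 3*t) = 2*t**2 + 3*t)
a(sqrt(71 + M(-5, 1))) - J(137, 100) = sqrt(71 + 3*1)*(3 + 2*sqrt(71 + 3*1)) - (-6)*100**2 = sqrt(71 + 3)*(3 + 2*sqrt(71 + 3)) - (-6)*10000 = sqrt(74)*(3 + 2*sqrt(74)) - 1*(-60000) = sqrt(74)*(3 + 2*sqrt(74)) + 60000 = 60000 + sqrt(74)*(3 + 2*sqrt(74))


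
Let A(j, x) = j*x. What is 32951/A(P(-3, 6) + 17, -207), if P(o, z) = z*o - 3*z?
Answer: 32951/3933 ≈ 8.3781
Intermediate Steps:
P(o, z) = -3*z + o*z (P(o, z) = o*z - 3*z = -3*z + o*z)
32951/A(P(-3, 6) + 17, -207) = 32951/(((6*(-3 - 3) + 17)*(-207))) = 32951/(((6*(-6) + 17)*(-207))) = 32951/(((-36 + 17)*(-207))) = 32951/((-19*(-207))) = 32951/3933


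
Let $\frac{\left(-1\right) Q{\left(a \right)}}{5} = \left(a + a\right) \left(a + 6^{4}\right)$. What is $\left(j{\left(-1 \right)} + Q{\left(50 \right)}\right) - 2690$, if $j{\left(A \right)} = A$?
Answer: $-675691$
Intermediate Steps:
$Q{\left(a \right)} = - 10 a \left(1296 + a\right)$ ($Q{\left(a \right)} = - 5 \left(a + a\right) \left(a + 6^{4}\right) = - 5 \cdot 2 a \left(a + 1296\right) = - 5 \cdot 2 a \left(1296 + a\right) = - 10 a \left(1296 + a\right)$)
$\left(j{\left(-1 \right)} + Q{\left(50 \right)}\right) - 2690 = \left(-1 - 500 \left(1296 + 50\right)\right) - 2690 = \left(-1 - 500 \cdot 1346\right) - 2690 = \left(-1 - 673000\right) - 2690 = -673001 - 2690 = -675691$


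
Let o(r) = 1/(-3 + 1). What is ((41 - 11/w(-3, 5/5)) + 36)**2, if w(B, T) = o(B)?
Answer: 9801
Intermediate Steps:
o(r) = -1/2 (o(r) = 1/(-2) = -1/2)
w(B, T) = -1/2
((41 - 11/w(-3, 5/5)) + 36)**2 = ((41 - 11/(-1/2)) + 36)**2 = ((41 - 11*(-2)) + 36)**2 = ((41 + 22) + 36)**2 = (63 + 36)**2 = 99**2 = 9801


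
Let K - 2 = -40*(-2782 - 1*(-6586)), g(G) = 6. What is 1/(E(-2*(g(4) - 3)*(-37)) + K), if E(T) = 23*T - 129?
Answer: -1/147181 ≈ -6.7944e-6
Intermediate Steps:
K = -152158 (K = 2 - 40*(-2782 - 1*(-6586)) = 2 - 40*(-2782 + 6586) = 2 - 40*3804 = 2 - 152160 = -152158)
E(T) = -129 + 23*T
1/(E(-2*(g(4) - 3)*(-37)) + K) = 1/((-129 + 23*(-2*(6 - 3)*(-37))) - 152158) = 1/((-129 + 23*(-2*3*(-37))) - 152158) = 1/((-129 + 23*(-6*(-37))) - 152158) = 1/((-129 + 23*222) - 152158) = 1/((-129 + 5106) - 152158) = 1/(4977 - 152158) = 1/(-147181) = -1/147181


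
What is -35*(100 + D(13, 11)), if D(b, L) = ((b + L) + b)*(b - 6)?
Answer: -12565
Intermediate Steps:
D(b, L) = (-6 + b)*(L + 2*b) (D(b, L) = ((L + b) + b)*(-6 + b) = (L + 2*b)*(-6 + b) = (-6 + b)*(L + 2*b))
-35*(100 + D(13, 11)) = -35*(100 + (-12*13 - 6*11 + 2*13² + 11*13)) = -35*(100 + (-156 - 66 + 2*169 + 143)) = -35*(100 + (-156 - 66 + 338 + 143)) = -35*(100 + 259) = -35*359 = -12565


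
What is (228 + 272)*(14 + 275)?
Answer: 144500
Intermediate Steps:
(228 + 272)*(14 + 275) = 500*289 = 144500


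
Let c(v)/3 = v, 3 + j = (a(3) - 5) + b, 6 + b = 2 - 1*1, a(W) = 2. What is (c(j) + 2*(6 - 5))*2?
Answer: -62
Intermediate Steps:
b = -5 (b = -6 + (2 - 1*1) = -6 + (2 - 1) = -6 + 1 = -5)
j = -11 (j = -3 + ((2 - 5) - 5) = -3 + (-3 - 5) = -3 - 8 = -11)
c(v) = 3*v
(c(j) + 2*(6 - 5))*2 = (3*(-11) + 2*(6 - 5))*2 = (-33 + 2*1)*2 = (-33 + 2)*2 = -31*2 = -62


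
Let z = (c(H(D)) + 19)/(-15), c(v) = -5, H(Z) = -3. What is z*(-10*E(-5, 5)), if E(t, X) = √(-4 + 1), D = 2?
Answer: 28*I*√3/3 ≈ 16.166*I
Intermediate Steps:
E(t, X) = I*√3 (E(t, X) = √(-3) = I*√3)
z = -14/15 (z = (-5 + 19)/(-15) = 14*(-1/15) = -14/15 ≈ -0.93333)
z*(-10*E(-5, 5)) = -(-28)*I*√3/3 = 28*I*√3/3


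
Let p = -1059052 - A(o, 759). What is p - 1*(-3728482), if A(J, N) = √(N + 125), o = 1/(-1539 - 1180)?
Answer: 2669430 - 2*√221 ≈ 2.6694e+6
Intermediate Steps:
o = -1/2719 (o = 1/(-2719) = -1/2719 ≈ -0.00036778)
A(J, N) = √(125 + N)
p = -1059052 - 2*√221 (p = -1059052 - √(125 + 759) = -1059052 - √884 = -1059052 - 2*√221 ≈ -1.0591e+6)
p - 1*(-3728482) = (-1059052 - 2*√221) - 1*(-3728482) = (-1059052 - 2*√221) + 3728482 = 2669430 - 2*√221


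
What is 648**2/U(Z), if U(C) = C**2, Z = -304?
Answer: 6561/1444 ≈ 4.5436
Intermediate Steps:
648**2/U(Z) = 648**2/((-304)**2) = 419904/92416 = 419904*(1/92416) = 6561/1444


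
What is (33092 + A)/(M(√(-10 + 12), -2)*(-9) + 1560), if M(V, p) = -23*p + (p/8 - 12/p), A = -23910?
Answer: 36728/4377 ≈ 8.3911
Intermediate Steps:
M(V, p) = -12/p - 183*p/8 (M(V, p) = -23*p + (p*(⅛) - 12/p) = -23*p + (p/8 - 12/p) = -23*p + (-12/p + p/8) = -12/p - 183*p/8)
(33092 + A)/(M(√(-10 + 12), -2)*(-9) + 1560) = (33092 - 23910)/((-12/(-2) - 183/8*(-2))*(-9) + 1560) = 9182/((-12*(-½) + 183/4)*(-9) + 1560) = 9182/((6 + 183/4)*(-9) + 1560) = 9182/((207/4)*(-9) + 1560) = 9182/(-1863/4 + 1560) = 9182/(4377/4) = 9182*(4/4377) = 36728/4377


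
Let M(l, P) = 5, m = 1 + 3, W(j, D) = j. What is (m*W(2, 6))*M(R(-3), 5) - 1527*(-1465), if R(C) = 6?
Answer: 2237095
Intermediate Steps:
m = 4
(m*W(2, 6))*M(R(-3), 5) - 1527*(-1465) = (4*2)*5 - 1527*(-1465) = 8*5 + 2237055 = 40 + 2237055 = 2237095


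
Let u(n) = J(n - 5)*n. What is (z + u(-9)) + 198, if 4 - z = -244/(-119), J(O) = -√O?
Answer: 23794/119 + 9*I*√14 ≈ 199.95 + 33.675*I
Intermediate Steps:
z = 232/119 (z = 4 - (-244)/(-119) = 4 - (-244)*(-1)/119 = 4 - 1*244/119 = 4 - 244/119 = 232/119 ≈ 1.9496)
u(n) = -n*√(-5 + n) (u(n) = (-√(n - 5))*n = (-√(-5 + n))*n = -n*√(-5 + n))
(z + u(-9)) + 198 = (232/119 - 1*(-9)*√(-5 - 9)) + 198 = (232/119 - 1*(-9)*√(-14)) + 198 = (232/119 - 1*(-9)*I*√14) + 198 = (232/119 + 9*I*√14) + 198 = 23794/119 + 9*I*√14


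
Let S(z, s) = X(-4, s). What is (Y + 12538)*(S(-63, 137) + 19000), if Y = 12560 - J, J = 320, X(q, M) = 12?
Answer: 471079336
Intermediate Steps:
S(z, s) = 12
Y = 12240 (Y = 12560 - 1*320 = 12560 - 320 = 12240)
(Y + 12538)*(S(-63, 137) + 19000) = (12240 + 12538)*(12 + 19000) = 24778*19012 = 471079336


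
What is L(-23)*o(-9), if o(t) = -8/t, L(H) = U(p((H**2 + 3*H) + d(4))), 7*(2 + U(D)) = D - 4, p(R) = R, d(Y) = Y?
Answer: 3568/63 ≈ 56.635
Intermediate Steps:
U(D) = -18/7 + D/7 (U(D) = -2 + (D - 4)/7 = -2 + (-4 + D)/7 = -2 + (-4/7 + D/7) = -18/7 + D/7)
L(H) = -2 + H**2/7 + 3*H/7 (L(H) = -18/7 + ((H**2 + 3*H) + 4)/7 = -18/7 + (4 + H**2 + 3*H)/7 = -18/7 + (4/7 + H**2/7 + 3*H/7) = -2 + H**2/7 + 3*H/7)
L(-23)*o(-9) = (-2 + (1/7)*(-23)**2 + (3/7)*(-23))*(-8/(-9)) = (-2 + (1/7)*529 - 69/7)*(-8*(-1/9)) = (-2 + 529/7 - 69/7)*(8/9) = (446/7)*(8/9) = 3568/63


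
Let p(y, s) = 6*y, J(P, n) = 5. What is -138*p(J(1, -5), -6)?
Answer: -4140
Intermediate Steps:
-138*p(J(1, -5), -6) = -828*5 = -138*30 = -4140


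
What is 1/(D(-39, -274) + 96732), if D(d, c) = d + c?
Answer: 1/96419 ≈ 1.0371e-5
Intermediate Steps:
D(d, c) = c + d
1/(D(-39, -274) + 96732) = 1/((-274 - 39) + 96732) = 1/(-313 + 96732) = 1/96419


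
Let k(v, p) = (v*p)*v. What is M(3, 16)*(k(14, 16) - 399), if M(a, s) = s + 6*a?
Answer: 93058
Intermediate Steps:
k(v, p) = p*v**2 (k(v, p) = (p*v)*v = p*v**2)
M(3, 16)*(k(14, 16) - 399) = (16 + 6*3)*(16*14**2 - 399) = (16 + 18)*(16*196 - 399) = 34*(3136 - 399) = 34*2737 = 93058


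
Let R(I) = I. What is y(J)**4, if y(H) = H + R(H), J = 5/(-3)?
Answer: 10000/81 ≈ 123.46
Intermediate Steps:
J = -5/3 (J = 5*(-1/3) = -5/3 ≈ -1.6667)
y(H) = 2*H (y(H) = H + H = 2*H)
y(J)**4 = (2*(-5/3))**4 = (-10/3)**4 = 10000/81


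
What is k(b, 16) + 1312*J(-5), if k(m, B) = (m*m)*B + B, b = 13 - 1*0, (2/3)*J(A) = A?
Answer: -7120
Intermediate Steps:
J(A) = 3*A/2
b = 13 (b = 13 + 0 = 13)
k(m, B) = B + B*m**2 (k(m, B) = m**2*B + B = B*m**2 + B = B + B*m**2)
k(b, 16) + 1312*J(-5) = 16*(1 + 13**2) + 1312*((3/2)*(-5)) = 16*(1 + 169) + 1312*(-15/2) = 16*170 - 9840 = 2720 - 9840 = -7120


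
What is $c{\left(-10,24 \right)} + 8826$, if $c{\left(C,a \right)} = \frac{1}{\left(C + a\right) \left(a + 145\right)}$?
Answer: $\frac{20882317}{2366} \approx 8826.0$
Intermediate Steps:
$c{\left(C,a \right)} = \frac{1}{\left(145 + a\right) \left(C + a\right)}$ ($c{\left(C,a \right)} = \frac{1}{\left(C + a\right) \left(145 + a\right)} = \frac{1}{\left(145 + a\right) \left(C + a\right)}$)
$c{\left(-10,24 \right)} + 8826 = \frac{1}{24^{2} + 145 \left(-10\right) + 145 \cdot 24 - 240} + 8826 = \frac{1}{576 - 1450 + 3480 - 240} + 8826 = \frac{1}{2366} + 8826 = \frac{20882317}{2366}$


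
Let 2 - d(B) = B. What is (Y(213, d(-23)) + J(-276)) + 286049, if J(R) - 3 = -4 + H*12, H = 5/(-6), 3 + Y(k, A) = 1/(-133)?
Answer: 38042654/133 ≈ 2.8604e+5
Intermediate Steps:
d(B) = 2 - B
Y(k, A) = -400/133 (Y(k, A) = -3 + 1/(-133) = -3 - 1/133 = -400/133)
H = -5/6 (H = 5*(-1/6) = -5/6 ≈ -0.83333)
J(R) = -11 (J(R) = 3 + (-4 - 5/6*12) = 3 + (-4 - 10) = 3 - 14 = -11)
(Y(213, d(-23)) + J(-276)) + 286049 = (-400/133 - 11) + 286049 = -1863/133 + 286049 = 38042654/133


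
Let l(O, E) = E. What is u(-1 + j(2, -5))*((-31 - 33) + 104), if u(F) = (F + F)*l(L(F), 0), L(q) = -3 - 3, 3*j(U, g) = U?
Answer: 0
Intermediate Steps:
j(U, g) = U/3
L(q) = -6
u(F) = 0 (u(F) = (F + F)*0 = (2*F)*0 = 0)
u(-1 + j(2, -5))*((-31 - 33) + 104) = 0*((-31 - 33) + 104) = 0*(-64 + 104) = 0*40 = 0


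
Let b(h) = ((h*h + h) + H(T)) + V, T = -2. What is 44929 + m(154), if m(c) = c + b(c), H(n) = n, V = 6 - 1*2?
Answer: 68955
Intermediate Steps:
V = 4 (V = 6 - 2 = 4)
b(h) = 2 + h + h² (b(h) = ((h*h + h) - 2) + 4 = ((h² + h) - 2) + 4 = ((h + h²) - 2) + 4 = (-2 + h + h²) + 4 = 2 + h + h²)
m(c) = 2 + c² + 2*c (m(c) = c + (2 + c + c²) = 2 + c² + 2*c)
44929 + m(154) = 44929 + (2 + 154² + 2*154) = 44929 + (2 + 23716 + 308) = 44929 + 24026 = 68955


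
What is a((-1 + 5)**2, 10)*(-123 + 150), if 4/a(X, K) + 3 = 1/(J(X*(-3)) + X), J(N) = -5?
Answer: -297/8 ≈ -37.125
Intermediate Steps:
a(X, K) = 4/(-3 + 1/(-5 + X))
a((-1 + 5)**2, 10)*(-123 + 150) = (4*(5 - (-1 + 5)**2)/(-16 + 3*(-1 + 5)**2))*(-123 + 150) = (4*(5 - 1*4**2)/(-16 + 3*4**2))*27 = (4*(5 - 1*16)/(-16 + 3*16))*27 = (4*(5 - 16)/(-16 + 48))*27 = (4*(-11)/32)*27 = (4*(1/32)*(-11))*27 = -11/8*27 = -297/8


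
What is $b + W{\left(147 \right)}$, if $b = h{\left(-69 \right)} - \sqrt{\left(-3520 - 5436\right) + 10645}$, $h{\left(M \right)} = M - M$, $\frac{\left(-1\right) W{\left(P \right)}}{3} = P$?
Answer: $-441 - \sqrt{1689} \approx -482.1$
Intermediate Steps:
$W{\left(P \right)} = - 3 P$
$h{\left(M \right)} = 0$
$b = - \sqrt{1689}$ ($b = 0 - \sqrt{\left(-3520 - 5436\right) + 10645} = 0 - \sqrt{-8956 + 10645} = 0 - \sqrt{1689} = - \sqrt{1689} \approx -41.097$)
$b + W{\left(147 \right)} = - \sqrt{1689} - 441 = -441 - \sqrt{1689}$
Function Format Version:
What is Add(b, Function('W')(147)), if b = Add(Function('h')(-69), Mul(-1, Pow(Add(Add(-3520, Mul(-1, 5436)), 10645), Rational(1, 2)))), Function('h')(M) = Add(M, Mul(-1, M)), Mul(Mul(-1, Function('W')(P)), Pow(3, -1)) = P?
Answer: Add(-441, Mul(-1, Pow(1689, Rational(1, 2)))) ≈ -482.10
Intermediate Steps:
Function('W')(P) = Mul(-3, P)
Function('h')(M) = 0
b = Mul(-1, Pow(1689, Rational(1, 2))) (b = Add(0, Mul(-1, Pow(Add(Add(-3520, Mul(-1, 5436)), 10645), Rational(1, 2)))) = Add(0, Mul(-1, Pow(Add(Add(-3520, -5436), 10645), Rational(1, 2)))) = Add(0, Mul(-1, Pow(Add(-8956, 10645), Rational(1, 2)))) = Add(0, Mul(-1, Pow(1689, Rational(1, 2)))) = Mul(-1, Pow(1689, Rational(1, 2))) ≈ -41.097)
Add(b, Function('W')(147)) = Add(Mul(-1, Pow(1689, Rational(1, 2))), Mul(-3, 147)) = Add(Mul(-1, Pow(1689, Rational(1, 2))), -441) = Add(-441, Mul(-1, Pow(1689, Rational(1, 2))))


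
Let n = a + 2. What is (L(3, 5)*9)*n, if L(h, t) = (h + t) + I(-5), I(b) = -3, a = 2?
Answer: 180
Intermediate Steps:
L(h, t) = -3 + h + t (L(h, t) = (h + t) - 3 = -3 + h + t)
n = 4 (n = 2 + 2 = 4)
(L(3, 5)*9)*n = ((-3 + 3 + 5)*9)*4 = (5*9)*4 = 45*4 = 180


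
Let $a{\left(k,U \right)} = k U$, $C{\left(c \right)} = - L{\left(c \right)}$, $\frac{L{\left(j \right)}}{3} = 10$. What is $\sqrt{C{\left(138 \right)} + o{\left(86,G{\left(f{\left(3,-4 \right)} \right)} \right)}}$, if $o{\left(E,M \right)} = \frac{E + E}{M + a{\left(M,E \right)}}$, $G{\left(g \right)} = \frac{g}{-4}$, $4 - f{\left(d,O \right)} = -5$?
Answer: $\frac{i \sqrt{2103486}}{261} \approx 5.5569 i$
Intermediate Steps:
$L{\left(j \right)} = 30$ ($L{\left(j \right)} = 3 \cdot 10 = 30$)
$C{\left(c \right)} = -30$ ($C{\left(c \right)} = \left(-1\right) 30 = -30$)
$f{\left(d,O \right)} = 9$ ($f{\left(d,O \right)} = 4 - -5 = 4 + 5 = 9$)
$G{\left(g \right)} = - \frac{g}{4}$ ($G{\left(g \right)} = g \left(- \frac{1}{4}\right) = - \frac{g}{4}$)
$a{\left(k,U \right)} = U k$
$o{\left(E,M \right)} = \frac{2 E}{M + E M}$ ($o{\left(E,M \right)} = \frac{E + E}{M + E M} = \frac{2 E}{M + E M}$)
$\sqrt{C{\left(138 \right)} + o{\left(86,G{\left(f{\left(3,-4 \right)} \right)} \right)}} = \sqrt{-30 + 2 \cdot 86 \frac{1}{\left(- \frac{1}{4}\right) 9} \frac{1}{1 + 86}} = \sqrt{-30 + 2 \cdot 86 \frac{1}{- \frac{9}{4}} \cdot \frac{1}{87}} = \sqrt{-30 + 2 \cdot 86 \left(- \frac{4}{9}\right) \frac{1}{87}} = \sqrt{-30 - \frac{688}{783}} = \sqrt{- \frac{24178}{783}} = \frac{i \sqrt{2103486}}{261}$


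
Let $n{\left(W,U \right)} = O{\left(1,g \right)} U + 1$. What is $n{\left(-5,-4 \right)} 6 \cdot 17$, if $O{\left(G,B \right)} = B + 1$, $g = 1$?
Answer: $-714$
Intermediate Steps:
$O{\left(G,B \right)} = 1 + B$
$n{\left(W,U \right)} = 1 + 2 U$ ($n{\left(W,U \right)} = \left(1 + 1\right) U + 1 = 2 U + 1 = 1 + 2 U$)
$n{\left(-5,-4 \right)} 6 \cdot 17 = \left(1 + 2 \left(-4\right)\right) 6 \cdot 17 = \left(1 - 8\right) 6 \cdot 17 = \left(-7\right) 6 \cdot 17 = \left(-42\right) 17 = -714$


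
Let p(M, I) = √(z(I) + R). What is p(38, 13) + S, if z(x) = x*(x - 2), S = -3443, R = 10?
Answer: -3443 + 3*√17 ≈ -3430.6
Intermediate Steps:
z(x) = x*(-2 + x)
p(M, I) = √(10 + I*(-2 + I)) (p(M, I) = √(I*(-2 + I) + 10) = √(10 + I*(-2 + I)))
p(38, 13) + S = √(10 + 13*(-2 + 13)) - 3443 = √(10 + 13*11) - 3443 = √(10 + 143) - 3443 = √153 - 3443 = 3*√17 - 3443 = -3443 + 3*√17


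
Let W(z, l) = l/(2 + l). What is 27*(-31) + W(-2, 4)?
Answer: -2509/3 ≈ -836.33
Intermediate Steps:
27*(-31) + W(-2, 4) = 27*(-31) + 4/(2 + 4) = -837 + 4/6 = -837 + 4*(⅙) = -837 + ⅔ = -2509/3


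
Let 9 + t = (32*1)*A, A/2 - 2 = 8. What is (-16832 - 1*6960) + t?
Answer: -23161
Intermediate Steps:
A = 20 (A = 4 + 2*8 = 4 + 16 = 20)
t = 631 (t = -9 + (32*1)*20 = -9 + 32*20 = -9 + 640 = 631)
(-16832 - 1*6960) + t = (-16832 - 1*6960) + 631 = (-16832 - 6960) + 631 = -23792 + 631 = -23161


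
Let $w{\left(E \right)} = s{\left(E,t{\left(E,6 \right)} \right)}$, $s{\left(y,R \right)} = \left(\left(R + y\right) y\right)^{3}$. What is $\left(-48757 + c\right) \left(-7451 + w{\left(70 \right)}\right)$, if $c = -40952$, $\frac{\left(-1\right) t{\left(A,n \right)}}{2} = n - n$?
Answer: $-10554173472578241$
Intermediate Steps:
$t{\left(A,n \right)} = 0$ ($t{\left(A,n \right)} = - 2 \left(n - n\right) = \left(-2\right) 0 = 0$)
$s{\left(y,R \right)} = y^{3} \left(R + y\right)^{3}$ ($s{\left(y,R \right)} = \left(y \left(R + y\right)\right)^{3} = y^{3} \left(R + y\right)^{3}$)
$w{\left(E \right)} = E^{6}$ ($w{\left(E \right)} = E^{3} \left(0 + E\right)^{3} = E^{3} E^{3} = E^{6}$)
$\left(-48757 + c\right) \left(-7451 + w{\left(70 \right)}\right) = \left(-48757 - 40952\right) \left(-7451 + 70^{6}\right) = - 89709 \left(-7451 + 117649000000\right) = \left(-89709\right) 117648992549 = -10554173472578241$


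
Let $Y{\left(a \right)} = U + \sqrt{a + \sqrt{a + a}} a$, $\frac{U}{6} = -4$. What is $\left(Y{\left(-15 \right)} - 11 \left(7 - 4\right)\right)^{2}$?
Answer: $9 \left(19 + 5 \sqrt{-15 + i \sqrt{30}}\right)^{2} \approx 1064.1 + 7961.3 i$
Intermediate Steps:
$U = -24$ ($U = 6 \left(-4\right) = -24$)
$Y{\left(a \right)} = -24 + a \sqrt{a + \sqrt{2} \sqrt{a}}$ ($Y{\left(a \right)} = -24 + \sqrt{a + \sqrt{a + a}} a = -24 + \sqrt{a + \sqrt{2 a}} a = -24 + \sqrt{a + \sqrt{2} \sqrt{a}} a = -24 + a \sqrt{a + \sqrt{2} \sqrt{a}}$)
$\left(Y{\left(-15 \right)} - 11 \left(7 - 4\right)\right)^{2} = \left(\left(-24 - 15 \sqrt{-15 + \sqrt{2} \sqrt{-15}}\right) - 11 \left(7 - 4\right)\right)^{2} = \left(\left(-24 - 15 \sqrt{-15 + \sqrt{2} i \sqrt{15}}\right) - 33\right)^{2} = \left(\left(-24 - 15 \sqrt{-15 + i \sqrt{30}}\right) - 33\right)^{2} = \left(-57 - 15 \sqrt{-15 + i \sqrt{30}}\right)^{2}$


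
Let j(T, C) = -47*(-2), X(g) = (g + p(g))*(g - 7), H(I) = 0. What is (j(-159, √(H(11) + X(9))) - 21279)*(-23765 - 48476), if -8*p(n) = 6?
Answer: 1530425585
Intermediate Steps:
p(n) = -¾ (p(n) = -⅛*6 = -¾)
X(g) = (-7 + g)*(-¾ + g) (X(g) = (g - ¾)*(g - 7) = (-¾ + g)*(-7 + g) = (-7 + g)*(-¾ + g))
j(T, C) = 94
(j(-159, √(H(11) + X(9))) - 21279)*(-23765 - 48476) = (94 - 21279)*(-23765 - 48476) = -21185*(-72241) = 1530425585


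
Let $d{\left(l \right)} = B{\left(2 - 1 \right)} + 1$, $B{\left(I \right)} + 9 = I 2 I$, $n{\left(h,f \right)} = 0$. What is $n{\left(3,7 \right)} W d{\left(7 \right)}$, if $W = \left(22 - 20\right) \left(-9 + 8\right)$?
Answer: $0$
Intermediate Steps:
$B{\left(I \right)} = -9 + 2 I^{2}$ ($B{\left(I \right)} = -9 + I 2 I = -9 + 2 I I = -9 + 2 I^{2}$)
$d{\left(l \right)} = -6$ ($d{\left(l \right)} = \left(-9 + 2 \left(2 - 1\right)^{2}\right) + 1 = \left(-9 + 2 \cdot 1^{2}\right) + 1 = \left(-9 + 2 \cdot 1\right) + 1 = \left(-9 + 2\right) + 1 = -7 + 1 = -6$)
$W = -2$ ($W = 2 \left(-1\right) = -2$)
$n{\left(3,7 \right)} W d{\left(7 \right)} = 0 \left(-2\right) \left(-6\right) = 0 \left(-6\right) = 0$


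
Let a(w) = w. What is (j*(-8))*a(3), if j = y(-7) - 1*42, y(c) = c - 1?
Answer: 1200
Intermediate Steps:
y(c) = -1 + c
j = -50 (j = (-1 - 7) - 1*42 = -8 - 42 = -50)
(j*(-8))*a(3) = -50*(-8)*3 = 400*3 = 1200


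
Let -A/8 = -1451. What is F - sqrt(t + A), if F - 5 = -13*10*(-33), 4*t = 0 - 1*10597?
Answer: 4295 - sqrt(35835)/2 ≈ 4200.4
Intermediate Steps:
t = -10597/4 (t = (0 - 1*10597)/4 = (0 - 10597)/4 = (1/4)*(-10597) = -10597/4 ≈ -2649.3)
A = 11608 (A = -8*(-1451) = 11608)
F = 4295 (F = 5 - 13*10*(-33) = 5 - 130*(-33) = 5 + 4290 = 4295)
F - sqrt(t + A) = 4295 - sqrt(-10597/4 + 11608) = 4295 - sqrt(35835/4) = 4295 - sqrt(35835)/2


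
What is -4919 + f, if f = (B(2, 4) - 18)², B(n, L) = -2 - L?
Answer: -4343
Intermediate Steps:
f = 576 (f = ((-2 - 1*4) - 18)² = ((-2 - 4) - 18)² = (-6 - 18)² = (-24)² = 576)
-4919 + f = -4919 + 576 = -4343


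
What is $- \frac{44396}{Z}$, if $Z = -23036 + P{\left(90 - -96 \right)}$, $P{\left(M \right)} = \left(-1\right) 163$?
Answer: $\frac{4036}{2109} \approx 1.9137$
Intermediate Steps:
$P{\left(M \right)} = -163$
$Z = -23199$ ($Z = -23036 - 163 = -23199$)
$- \frac{44396}{Z} = - \frac{44396}{-23199} = \left(-44396\right) \left(- \frac{1}{23199}\right) = \frac{4036}{2109}$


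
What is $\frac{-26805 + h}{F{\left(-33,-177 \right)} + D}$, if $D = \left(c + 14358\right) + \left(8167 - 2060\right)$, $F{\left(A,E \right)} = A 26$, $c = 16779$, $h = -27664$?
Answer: $- \frac{54469}{36386} \approx -1.497$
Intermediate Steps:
$F{\left(A,E \right)} = 26 A$
$D = 37244$ ($D = \left(16779 + 14358\right) + \left(8167 - 2060\right) = 31137 + 6107 = 37244$)
$\frac{-26805 + h}{F{\left(-33,-177 \right)} + D} = \frac{-26805 - 27664}{26 \left(-33\right) + 37244} = - \frac{54469}{-858 + 37244} = - \frac{54469}{36386}$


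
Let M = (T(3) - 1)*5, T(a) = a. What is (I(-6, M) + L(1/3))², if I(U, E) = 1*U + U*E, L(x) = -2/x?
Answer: 5184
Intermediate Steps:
M = 10 (M = (3 - 1)*5 = 2*5 = 10)
I(U, E) = U + E*U
(I(-6, M) + L(1/3))² = (-6*(1 + 10) - 2/(1/3))² = (-6*11 - 2/⅓)² = (-66 - 2*3)² = (-66 - 6)² = (-72)² = 5184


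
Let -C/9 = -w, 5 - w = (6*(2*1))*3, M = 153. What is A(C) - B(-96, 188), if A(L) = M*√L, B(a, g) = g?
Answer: -188 + 459*I*√31 ≈ -188.0 + 2555.6*I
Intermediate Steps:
w = -31 (w = 5 - 6*(2*1)*3 = 5 - 6*2*3 = 5 - 12*3 = 5 - 1*36 = 5 - 36 = -31)
C = -279 (C = -(-9)*(-31) = -9*31 = -279)
A(L) = 153*√L
A(C) - B(-96, 188) = 153*√(-279) - 1*188 = 153*(3*I*√31) - 188 = 459*I*√31 - 188 = -188 + 459*I*√31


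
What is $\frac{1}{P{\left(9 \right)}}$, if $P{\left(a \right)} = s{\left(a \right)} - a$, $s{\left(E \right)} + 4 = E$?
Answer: $- \frac{1}{4} \approx -0.25$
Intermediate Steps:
$s{\left(E \right)} = -4 + E$
$P{\left(a \right)} = -4$ ($P{\left(a \right)} = \left(-4 + a\right) - a = -4$)
$\frac{1}{P{\left(9 \right)}} = \frac{1}{-4} = - \frac{1}{4}$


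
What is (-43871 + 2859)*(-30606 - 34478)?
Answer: 2669225008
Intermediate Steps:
(-43871 + 2859)*(-30606 - 34478) = -41012*(-65084) = 2669225008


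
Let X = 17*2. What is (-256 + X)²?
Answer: 49284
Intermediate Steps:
X = 34
(-256 + X)² = (-256 + 34)² = (-222)² = 49284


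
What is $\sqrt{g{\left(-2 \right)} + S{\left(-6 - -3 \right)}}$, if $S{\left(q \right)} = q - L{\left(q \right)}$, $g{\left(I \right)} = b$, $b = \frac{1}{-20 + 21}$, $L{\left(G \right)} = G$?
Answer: $1$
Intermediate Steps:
$b = 1$ ($b = 1^{-1} = 1$)
$g{\left(I \right)} = 1$
$S{\left(q \right)} = 0$ ($S{\left(q \right)} = q - q = 0$)
$\sqrt{g{\left(-2 \right)} + S{\left(-6 - -3 \right)}} = \sqrt{1 + 0} = \sqrt{1} = 1$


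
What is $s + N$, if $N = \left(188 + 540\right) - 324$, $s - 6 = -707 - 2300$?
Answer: $-2597$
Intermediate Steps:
$s = -3001$ ($s = 6 - 3007 = -3001$)
$N = 404$ ($N = 728 - 324 = 404$)
$s + N = -3001 + 404 = -2597$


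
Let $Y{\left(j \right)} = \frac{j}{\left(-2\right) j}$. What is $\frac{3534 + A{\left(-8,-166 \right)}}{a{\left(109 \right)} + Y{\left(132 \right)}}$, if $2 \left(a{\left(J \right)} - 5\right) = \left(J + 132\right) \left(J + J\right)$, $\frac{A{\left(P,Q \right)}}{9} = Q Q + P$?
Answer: $\frac{502932}{52547} \approx 9.5711$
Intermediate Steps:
$Y{\left(j \right)} = - \frac{1}{2}$ ($Y{\left(j \right)} = j \left(- \frac{1}{2 j}\right) = - \frac{1}{2}$)
$A{\left(P,Q \right)} = 9 P + 9 Q^{2}$ ($A{\left(P,Q \right)} = 9 \left(Q Q + P\right) = 9 \left(Q^{2} + P\right) = 9 \left(P + Q^{2}\right) = 9 P + 9 Q^{2}$)
$a{\left(J \right)} = 5 + J \left(132 + J\right)$ ($a{\left(J \right)} = 5 + \frac{\left(J + 132\right) \left(J + J\right)}{2} = 5 + \frac{\left(132 + J\right) 2 J}{2} = 5 + \frac{2 J \left(132 + J\right)}{2} = 5 + J \left(132 + J\right)$)
$\frac{3534 + A{\left(-8,-166 \right)}}{a{\left(109 \right)} + Y{\left(132 \right)}} = \frac{3534 + \left(9 \left(-8\right) + 9 \left(-166\right)^{2}\right)}{\left(5 + 109^{2} + 132 \cdot 109\right) - \frac{1}{2}} = \frac{3534 + \left(-72 + 9 \cdot 27556\right)}{\left(5 + 11881 + 14388\right) - \frac{1}{2}} = \frac{3534 + \left(-72 + 248004\right)}{26274 - \frac{1}{2}} = \frac{3534 + 247932}{\frac{52547}{2}} = 251466 \cdot \frac{2}{52547} = \frac{502932}{52547}$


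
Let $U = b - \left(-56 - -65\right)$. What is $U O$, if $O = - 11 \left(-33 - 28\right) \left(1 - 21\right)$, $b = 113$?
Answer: $-1395680$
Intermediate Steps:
$U = 104$ ($U = 113 - \left(-56 - -65\right) = 113 - \left(-56 + 65\right) = 113 - 9 = 104$)
$O = -13420$ ($O = - 11 \left(\left(-61\right) \left(-20\right)\right) = \left(-11\right) 1220 = -13420$)
$U O = 104 \left(-13420\right) = -1395680$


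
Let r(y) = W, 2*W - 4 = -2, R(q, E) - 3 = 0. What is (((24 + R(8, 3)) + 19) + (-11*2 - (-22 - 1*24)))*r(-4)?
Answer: 70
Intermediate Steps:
R(q, E) = 3 (R(q, E) = 3 + 0 = 3)
W = 1 (W = 2 + (½)*(-2) = 2 - 1 = 1)
r(y) = 1
(((24 + R(8, 3)) + 19) + (-11*2 - (-22 - 1*24)))*r(-4) = (((24 + 3) + 19) + (-11*2 - (-22 - 1*24)))*1 = ((27 + 19) + (-22 - (-22 - 24)))*1 = (46 + (-22 - 1*(-46)))*1 = (46 + (-22 + 46))*1 = (46 + 24)*1 = 70*1 = 70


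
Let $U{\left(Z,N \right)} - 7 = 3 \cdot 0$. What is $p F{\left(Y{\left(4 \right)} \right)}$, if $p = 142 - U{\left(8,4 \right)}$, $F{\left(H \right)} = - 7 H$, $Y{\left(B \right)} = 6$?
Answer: $-5670$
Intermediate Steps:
$U{\left(Z,N \right)} = 7$ ($U{\left(Z,N \right)} = 7 + 3 \cdot 0 = 7 + 0 = 7$)
$p = 135$ ($p = 142 - 7 = 135$)
$p F{\left(Y{\left(4 \right)} \right)} = 135 \left(\left(-7\right) 6\right) = 135 \left(-42\right) = -5670$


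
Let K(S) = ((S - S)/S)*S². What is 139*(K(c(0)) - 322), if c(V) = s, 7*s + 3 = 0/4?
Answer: -44758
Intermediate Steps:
s = -3/7 (s = -3/7 + (0/4)/7 = -3/7 + (0*(¼))/7 = -3/7 + (⅐)*0 = -3/7 + 0 = -3/7 ≈ -0.42857)
c(V) = -3/7
K(S) = 0 (K(S) = (0/S)*S² = 0*S² = 0)
139*(K(c(0)) - 322) = 139*(0 - 322) = 139*(-322) = -44758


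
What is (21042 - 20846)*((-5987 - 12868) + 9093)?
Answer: -1913352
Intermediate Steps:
(21042 - 20846)*((-5987 - 12868) + 9093) = 196*(-18855 + 9093) = 196*(-9762) = -1913352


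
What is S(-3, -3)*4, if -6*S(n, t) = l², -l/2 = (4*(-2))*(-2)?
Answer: -2048/3 ≈ -682.67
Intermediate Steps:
l = -32 (l = -2*4*(-2)*(-2) = -(-16)*(-2) = -2*16 = -32)
S(n, t) = -512/3 (S(n, t) = -⅙*(-32)² = -⅙*1024 = -512/3)
S(-3, -3)*4 = -512/3*4 = -2048/3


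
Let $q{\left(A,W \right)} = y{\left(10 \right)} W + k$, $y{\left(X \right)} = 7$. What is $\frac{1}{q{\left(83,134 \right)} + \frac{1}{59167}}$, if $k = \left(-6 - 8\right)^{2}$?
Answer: $\frac{59167}{67095379} \approx 0.00088183$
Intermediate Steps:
$k = 196$ ($k = \left(-14\right)^{2} = 196$)
$q{\left(A,W \right)} = 196 + 7 W$ ($q{\left(A,W \right)} = 7 W + 196 = 196 + 7 W$)
$\frac{1}{q{\left(83,134 \right)} + \frac{1}{59167}} = \frac{1}{\left(196 + 7 \cdot 134\right) + \frac{1}{59167}} = \frac{1}{\left(196 + 938\right) + \frac{1}{59167}} = \frac{1}{1134 + \frac{1}{59167}} = \frac{1}{\frac{67095379}{59167}} = \frac{59167}{67095379}$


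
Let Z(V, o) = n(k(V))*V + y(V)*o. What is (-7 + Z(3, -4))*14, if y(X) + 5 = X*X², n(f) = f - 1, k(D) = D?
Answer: -1246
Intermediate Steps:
n(f) = -1 + f
y(X) = -5 + X³ (y(X) = -5 + X*X² = -5 + X³)
Z(V, o) = V*(-1 + V) + o*(-5 + V³) (Z(V, o) = (-1 + V)*V + (-5 + V³)*o = V*(-1 + V) + o*(-5 + V³))
(-7 + Z(3, -4))*14 = (-7 + (3*(-1 + 3) - 4*(-5 + 3³)))*14 = (-7 + (3*2 - 4*(-5 + 27)))*14 = (-7 + (6 - 4*22))*14 = (-7 + (6 - 88))*14 = (-7 - 82)*14 = -89*14 = -1246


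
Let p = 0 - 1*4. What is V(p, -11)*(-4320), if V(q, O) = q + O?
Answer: 64800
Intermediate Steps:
p = -4 (p = 0 - 4 = -4)
V(q, O) = O + q
V(p, -11)*(-4320) = (-11 - 4)*(-4320) = -15*(-4320) = 64800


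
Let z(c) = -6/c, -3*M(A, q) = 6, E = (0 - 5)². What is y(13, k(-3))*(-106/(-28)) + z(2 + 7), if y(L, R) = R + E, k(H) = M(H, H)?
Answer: 3629/42 ≈ 86.405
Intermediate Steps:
E = 25 (E = (-5)² = 25)
M(A, q) = -2 (M(A, q) = -⅓*6 = -2)
k(H) = -2
y(L, R) = 25 + R (y(L, R) = R + 25 = 25 + R)
y(13, k(-3))*(-106/(-28)) + z(2 + 7) = (25 - 2)*(-106/(-28)) - 6/(2 + 7) = 23*(-106*(-1/28)) - 6/9 = 23*(53/14) - 6*⅑ = 1219/14 - ⅔ = 3629/42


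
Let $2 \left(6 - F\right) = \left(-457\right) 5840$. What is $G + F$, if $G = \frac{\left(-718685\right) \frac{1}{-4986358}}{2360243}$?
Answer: $\frac{15705117079090702009}{11769016564994} \approx 1.3344 \cdot 10^{6}$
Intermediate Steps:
$F = 1334446$ ($F = 6 - \frac{\left(-457\right) 5840}{2} = 6 - -1334440 = 6 + 1334440 = 1334446$)
$G = \frac{718685}{11769016564994}$ ($G = \left(-718685\right) \left(- \frac{1}{4986358}\right) \frac{1}{2360243} = \frac{718685}{4986358} \cdot \frac{1}{2360243} = \frac{718685}{11769016564994} \approx 6.1066 \cdot 10^{-8}$)
$G + F = \frac{718685}{11769016564994} + 1334446 = \frac{15705117079090702009}{11769016564994}$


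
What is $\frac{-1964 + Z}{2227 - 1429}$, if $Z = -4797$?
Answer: $- \frac{6761}{798} \approx -8.4724$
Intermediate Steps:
$\frac{-1964 + Z}{2227 - 1429} = \frac{-1964 - 4797}{2227 - 1429} = - \frac{6761}{798}$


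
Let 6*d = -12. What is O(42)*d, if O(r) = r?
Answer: -84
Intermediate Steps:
d = -2 (d = (1/6)*(-12) = -2)
O(42)*d = 42*(-2) = -84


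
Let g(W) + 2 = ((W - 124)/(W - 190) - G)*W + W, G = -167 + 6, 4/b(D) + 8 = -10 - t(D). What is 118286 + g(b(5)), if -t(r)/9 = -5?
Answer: 44610582196/377181 ≈ 1.1827e+5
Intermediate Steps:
t(r) = 45 (t(r) = -9*(-5) = 45)
b(D) = -4/63 (b(D) = 4/(-8 + (-10 - 1*45)) = 4/(-8 + (-10 - 45)) = 4/(-8 - 55) = 4/(-63) = 4*(-1/63) = -4/63)
G = -161
g(W) = -2 + W + W*(161 + (-124 + W)/(-190 + W)) (g(W) = -2 + (((W - 124)/(W - 190) - 1*(-161))*W + W) = -2 + (((-124 + W)/(-190 + W) + 161)*W + W) = -2 + ((161 + (-124 + W)/(-190 + W))*W + W) = -2 + (W*(161 + (-124 + W)/(-190 + W)) + W) = -2 + (W + W*(161 + (-124 + W)/(-190 + W))) = -2 + W + W*(161 + (-124 + W)/(-190 + W)))
118286 + g(b(5)) = 118286 + (380 - 30906*(-4/63) + 163*(-4/63)²)/(-190 - 4/63) = 118286 + (380 + 13736/7 + 163*(16/3969))/(-11974/63) = 118286 - 63*(380 + 13736/7 + 2608/3969)/11974 = 118286 - 63/11974*9299140/3969 = 118286 - 4649570/377181 = 44610582196/377181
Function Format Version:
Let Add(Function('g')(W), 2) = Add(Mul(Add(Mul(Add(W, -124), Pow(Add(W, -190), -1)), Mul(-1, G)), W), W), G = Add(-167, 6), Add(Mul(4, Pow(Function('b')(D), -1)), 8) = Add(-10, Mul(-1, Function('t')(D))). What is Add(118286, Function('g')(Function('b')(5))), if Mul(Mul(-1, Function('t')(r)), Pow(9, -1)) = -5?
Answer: Rational(44610582196, 377181) ≈ 1.1827e+5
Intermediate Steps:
Function('t')(r) = 45 (Function('t')(r) = Mul(-9, -5) = 45)
Function('b')(D) = Rational(-4, 63) (Function('b')(D) = Mul(4, Pow(Add(-8, Add(-10, Mul(-1, 45))), -1)) = Mul(4, Pow(Add(-8, Add(-10, -45)), -1)) = Mul(4, Pow(Add(-8, -55), -1)) = Mul(4, Pow(-63, -1)) = Mul(4, Rational(-1, 63)) = Rational(-4, 63))
G = -161
Function('g')(W) = Add(-2, W, Mul(W, Add(161, Mul(Pow(Add(-190, W), -1), Add(-124, W))))) (Function('g')(W) = Add(-2, Add(Mul(Add(Mul(Add(W, -124), Pow(Add(W, -190), -1)), Mul(-1, -161)), W), W)) = Add(-2, Add(Mul(Add(Mul(Add(-124, W), Pow(Add(-190, W), -1)), 161), W), W)) = Add(-2, Add(Mul(Add(Mul(Pow(Add(-190, W), -1), Add(-124, W)), 161), W), W)) = Add(-2, Add(Mul(Add(161, Mul(Pow(Add(-190, W), -1), Add(-124, W))), W), W)) = Add(-2, Add(Mul(W, Add(161, Mul(Pow(Add(-190, W), -1), Add(-124, W)))), W)) = Add(-2, Add(W, Mul(W, Add(161, Mul(Pow(Add(-190, W), -1), Add(-124, W)))))) = Add(-2, W, Mul(W, Add(161, Mul(Pow(Add(-190, W), -1), Add(-124, W))))))
Add(118286, Function('g')(Function('b')(5))) = Add(118286, Mul(Pow(Add(-190, Rational(-4, 63)), -1), Add(380, Mul(-30906, Rational(-4, 63)), Mul(163, Pow(Rational(-4, 63), 2))))) = Add(118286, Mul(Pow(Rational(-11974, 63), -1), Add(380, Rational(13736, 7), Mul(163, Rational(16, 3969))))) = Add(118286, Mul(Rational(-63, 11974), Add(380, Rational(13736, 7), Rational(2608, 3969)))) = Add(118286, Mul(Rational(-63, 11974), Rational(9299140, 3969))) = Add(118286, Rational(-4649570, 377181)) = Rational(44610582196, 377181)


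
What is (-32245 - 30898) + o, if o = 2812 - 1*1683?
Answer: -62014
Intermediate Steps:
o = 1129 (o = 2812 - 1683 = 1129)
(-32245 - 30898) + o = (-32245 - 30898) + 1129 = -63143 + 1129 = -62014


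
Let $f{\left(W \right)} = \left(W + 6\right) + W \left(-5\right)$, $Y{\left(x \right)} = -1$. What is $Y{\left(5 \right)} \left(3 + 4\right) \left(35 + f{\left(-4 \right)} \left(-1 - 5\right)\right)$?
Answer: $679$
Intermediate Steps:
$f{\left(W \right)} = 6 - 4 W$ ($f{\left(W \right)} = \left(6 + W\right) - 5 W = 6 - 4 W$)
$Y{\left(5 \right)} \left(3 + 4\right) \left(35 + f{\left(-4 \right)} \left(-1 - 5\right)\right) = - (3 + 4) \left(35 + \left(6 - -16\right) \left(-1 - 5\right)\right) = \left(-1\right) 7 \left(35 + \left(6 + 16\right) \left(-6\right)\right) = - 7 \left(35 + 22 \left(-6\right)\right) = - 7 \left(35 - 132\right) = \left(-7\right) \left(-97\right) = 679$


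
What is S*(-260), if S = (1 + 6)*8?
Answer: -14560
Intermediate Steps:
S = 56 (S = 7*8 = 56)
S*(-260) = 56*(-260) = -14560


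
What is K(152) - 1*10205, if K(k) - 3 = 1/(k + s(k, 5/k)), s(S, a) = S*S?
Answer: -237257711/23256 ≈ -10202.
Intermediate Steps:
s(S, a) = S²
K(k) = 3 + 1/(k + k²)
K(152) - 1*10205 = (1 + 3*152 + 3*152²)/(152*(1 + 152)) - 1*10205 = (1/152)*(1 + 456 + 3*23104)/153 - 10205 = (1/152)*(1/153)*(1 + 456 + 69312) - 10205 = (1/152)*(1/153)*69769 - 10205 = 69769/23256 - 10205 = -237257711/23256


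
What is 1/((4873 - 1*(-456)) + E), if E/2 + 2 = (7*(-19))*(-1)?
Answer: 1/5591 ≈ 0.00017886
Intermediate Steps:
E = 262 (E = -4 + 2*((7*(-19))*(-1)) = -4 + 2*(-133*(-1)) = -4 + 2*133 = -4 + 266 = 262)
1/((4873 - 1*(-456)) + E) = 1/((4873 - 1*(-456)) + 262) = 1/((4873 + 456) + 262) = 1/(5329 + 262) = 1/5591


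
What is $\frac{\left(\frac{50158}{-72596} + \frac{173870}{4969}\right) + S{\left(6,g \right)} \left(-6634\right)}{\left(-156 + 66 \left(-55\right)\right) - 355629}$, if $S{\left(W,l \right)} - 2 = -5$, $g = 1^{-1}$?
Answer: $- \frac{171228857573}{3086942901630} \approx -0.055469$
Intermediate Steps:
$g = 1$
$S{\left(W,l \right)} = -3$ ($S{\left(W,l \right)} = 2 - 5 = -3$)
$\frac{\left(\frac{50158}{-72596} + \frac{173870}{4969}\right) + S{\left(6,g \right)} \left(-6634\right)}{\left(-156 + 66 \left(-55\right)\right) - 355629} = \frac{\left(\frac{50158}{-72596} + \frac{173870}{4969}\right) - -19902}{\left(-156 + 66 \left(-55\right)\right) - 355629} = \frac{\left(50158 \left(- \frac{1}{72596}\right) + 173870 \cdot \frac{1}{4969}\right) + 19902}{\left(-156 - 3630\right) - 355629} = \frac{\left(- \frac{25079}{36298} + \frac{173870}{4969}\right) + 19902}{-3786 - 355629} = \frac{\frac{6186515709}{180364762} + 19902}{-359415} = \frac{3595806009033}{180364762} \left(- \frac{1}{359415}\right) = - \frac{171228857573}{3086942901630}$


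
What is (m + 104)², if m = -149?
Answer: 2025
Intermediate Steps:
(m + 104)² = (-149 + 104)² = (-45)² = 2025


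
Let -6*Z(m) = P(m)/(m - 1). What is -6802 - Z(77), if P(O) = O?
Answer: -3101635/456 ≈ -6801.8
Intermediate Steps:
Z(m) = -m/(6*(-1 + m)) (Z(m) = -m/(6*(m - 1)) = -m/(6*(-1 + m)))
-6802 - Z(77) = -6802 - (-1)*77/(-6 + 6*77) = -6802 - (-1)*77/(-6 + 462) = -6802 - (-1)*77/456 = -6802 - 1*(-77/456) = -6802 + 77/456 = -3101635/456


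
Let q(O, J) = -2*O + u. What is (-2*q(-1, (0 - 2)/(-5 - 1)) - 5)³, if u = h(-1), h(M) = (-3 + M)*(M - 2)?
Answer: -35937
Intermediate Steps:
h(M) = (-3 + M)*(-2 + M)
u = 12 (u = 6 + (-1)² - 5*(-1) = 6 + 1 + 5 = 12)
q(O, J) = 12 - 2*O (q(O, J) = -2*O + 12 = 12 - 2*O)
(-2*q(-1, (0 - 2)/(-5 - 1)) - 5)³ = (-2*(12 - 2*(-1)) - 5)³ = (-2*(12 + 2) - 5)³ = (-2*14 - 5)³ = (-28 - 5)³ = (-33)³ = -35937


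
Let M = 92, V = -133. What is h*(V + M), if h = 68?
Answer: -2788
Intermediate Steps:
h*(V + M) = 68*(-133 + 92) = 68*(-41) = -2788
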